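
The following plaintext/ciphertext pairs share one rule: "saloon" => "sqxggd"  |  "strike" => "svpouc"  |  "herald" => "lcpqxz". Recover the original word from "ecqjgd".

Each letter's alphabet position (a=0..z=25) is mapped through 3·x+16 mod 26 — an affine cipher.
Undoing it on ecqjgd: e(4)→9·(4−16)≡22=w; c(2)→9·(2−16)≡4=e; q(16)→9·(16−16)≡0=a; j(9)→9·(9−16)≡15=p; g(6)→9·(6−16)≡14=o; d(3)→9·(3−16)≡13=n (all mod 26).

weapon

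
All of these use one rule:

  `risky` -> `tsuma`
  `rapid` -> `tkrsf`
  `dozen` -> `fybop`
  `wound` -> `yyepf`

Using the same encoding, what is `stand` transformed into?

uvkpf

Two shifts are in play — +10 for a/e/i/o/u, +2 for every other letter.
Applying it to stand: s(cons)+2=u, t(cons)+2=v, a(vowel)+10=k, n(cons)+2=p, d(cons)+2=f.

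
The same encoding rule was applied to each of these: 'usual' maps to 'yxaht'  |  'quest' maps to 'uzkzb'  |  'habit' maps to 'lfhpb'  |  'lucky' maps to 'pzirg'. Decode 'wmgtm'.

In usual: u→y is +4, s→x is +5, u→a is +6, a→h is +7 — the shift increases by 1 each position. The shift increases by 1 at each position, starting from +4: 4, 5, 6, ….
Decoding wmgtm: w−4=s, m−5=h, g−6=a, t−7=m, m−8=e.

shame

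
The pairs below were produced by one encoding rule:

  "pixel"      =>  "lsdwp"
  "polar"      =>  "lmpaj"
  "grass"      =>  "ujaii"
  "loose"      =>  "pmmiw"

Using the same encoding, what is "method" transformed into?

p(15)→l(11) and i(8)→s(18) fit y≡25x+0 (mod 26); the inverse of 25 mod 26 is 25. Each letter's alphabet position (a=0..z=25) is mapped through 25·x+0 mod 26 — an affine cipher.
For method: m(12)→25·12+0≡14=o; e(4)→25·4+0≡22=w; t(19)→25·19+0≡7=h; h(7)→25·7+0≡19=t; o(14)→25·14+0≡12=m; d(3)→25·3+0≡23=x (all mod 26).

owhtmx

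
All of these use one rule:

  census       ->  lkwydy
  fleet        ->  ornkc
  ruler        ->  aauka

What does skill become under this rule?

bqrru

Shifts by position in census: pos 0: c→l (+9), pos 1: e→k (+6), pos 2: n→w (+9), pos 3: s→y (+6) — repeating every 2. The shifts repeat in a cycle of length 2: positions 0,1,… shift by +9, +6, then the pattern repeats.
For skill: s+9=b, k+6=q, i+9=r, l+6=r, l+9=u.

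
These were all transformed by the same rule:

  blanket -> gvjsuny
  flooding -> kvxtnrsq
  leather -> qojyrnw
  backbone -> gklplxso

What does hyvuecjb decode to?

computer

The shifts repeat in a cycle of length 3: positions 0,1,… shift by +5, +10, +9, then the pattern repeats.
Undoing it on hyvuecjb: h−5=c, y−10=o, v−9=m, u−5=p, e−10=u, c−9=t, j−5=e, b−10=r.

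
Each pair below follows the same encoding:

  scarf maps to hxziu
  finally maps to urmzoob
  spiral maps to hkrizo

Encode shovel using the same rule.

hslevo

Letters are reflected about the middle of the alphabet (position → 25−position): Atbash.
On shovel: s↔h, h↔s, o↔l, v↔e, e↔v, l↔o.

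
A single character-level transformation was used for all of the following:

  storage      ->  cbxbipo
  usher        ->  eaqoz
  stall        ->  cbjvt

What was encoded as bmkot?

Shifts by position in storage: pos 0: s→c (+10), pos 1: t→b (+8), pos 2: o→x (+9), pos 3: r→b (+10), pos 4: a→i (+8), pos 5: g→p (+9) — repeating every 3. A repeating key of period 3 is used — shifts +10, +8, +9 over and over.
Decoding bmkot: b−10=r, m−8=e, k−9=b, o−10=e, t−8=l.

rebel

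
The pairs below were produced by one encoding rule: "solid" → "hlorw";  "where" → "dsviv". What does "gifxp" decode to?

truck

Each pair mirrors across the alphabet (s↔h, o↔l, l↔o): positions sum to 25. This is the alphabet-reversal cipher (Atbash): a becomes z, b becomes y, etc.
Reversing it on gifxp: g↔t, i↔r, f↔u, x↔c, p↔k.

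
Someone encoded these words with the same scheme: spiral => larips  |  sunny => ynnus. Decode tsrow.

worst

The word is simply reversed.
Decoding tsrow: then reverse → worst.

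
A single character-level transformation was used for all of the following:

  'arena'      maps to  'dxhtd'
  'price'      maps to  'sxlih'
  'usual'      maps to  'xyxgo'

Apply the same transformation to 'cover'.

Shifts by position in arena: pos 0: a→d (+3), pos 1: r→x (+6), pos 2: e→h (+3), pos 3: n→t (+6) — repeating every 2. It's a Vigenère-style cipher with numeric key [3,6]: position i shifts by key[i mod 2].
On cover: c+3=f, o+6=u, v+3=y, e+6=k, r+3=u.

fuyku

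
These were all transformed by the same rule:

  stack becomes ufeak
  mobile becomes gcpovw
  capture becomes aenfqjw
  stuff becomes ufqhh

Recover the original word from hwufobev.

festival

s(18)→u(20) and t(19)→f(5) fit y≡11x+4 (mod 26); the inverse of 11 mod 26 is 19. Each letter's alphabet position (a=0..z=25) is mapped through 11·x+4 mod 26 — an affine cipher.
Undoing it on hwufobev: h(7)→19·(7−4)≡5=f; w(22)→19·(22−4)≡4=e; u(20)→19·(20−4)≡18=s; f(5)→19·(5−4)≡19=t; o(14)→19·(14−4)≡8=i; b(1)→19·(1−4)≡21=v; e(4)→19·(4−4)≡0=a; v(21)→19·(21−4)≡11=l (all mod 26).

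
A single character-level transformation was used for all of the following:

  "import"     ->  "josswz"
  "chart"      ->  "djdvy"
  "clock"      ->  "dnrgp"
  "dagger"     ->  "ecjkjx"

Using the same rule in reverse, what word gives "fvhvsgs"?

In import: i→j is +1, m→o is +2, p→s is +3, o→s is +4 — the shift increases by 1 each position. Each letter shifts forward by (position + 1), i.e. 1, 2, 3, … — the shift grows by one for each successive letter.
Decoding fvhvsgs: f−1=e, v−2=t, h−3=e, v−4=r, s−5=n, g−6=a, s−7=l.

eternal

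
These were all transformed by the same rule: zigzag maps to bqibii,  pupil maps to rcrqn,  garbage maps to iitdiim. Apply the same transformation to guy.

The shift depends on letter class: consonant z→b is +2, but vowel i→q is +8. Vowels shift forward by 8 and consonants shift forward by 2.
On guy: g(cons)+2=i, u(vowel)+8=c, y(cons)+2=a.

ica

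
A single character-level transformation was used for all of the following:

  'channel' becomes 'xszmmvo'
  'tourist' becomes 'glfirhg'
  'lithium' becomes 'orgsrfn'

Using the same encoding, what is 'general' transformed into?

Each pair mirrors across the alphabet (c↔x, h↔s, a↔z): positions sum to 25. This is the alphabet-reversal cipher (Atbash): a becomes z, b becomes y, etc.
Applying it to general: g↔t, e↔v, n↔m, e↔v, r↔i, a↔z, l↔o.

tvmvizo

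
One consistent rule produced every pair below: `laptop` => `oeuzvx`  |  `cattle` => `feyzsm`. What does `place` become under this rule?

spfil

In laptop: l→o is +3, a→e is +4, p→u is +5, t→z is +6 — the shift increases by 1 each position. Letter i (0-indexed) is shifted by i+3, so successive shifts are 3, 4, 5, ….
For place: p+3=s, l+4=p, a+5=f, c+6=i, e+7=l.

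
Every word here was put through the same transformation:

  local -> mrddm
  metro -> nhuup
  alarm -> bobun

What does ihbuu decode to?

heart

Shifts by position in local: pos 0: l→m (+1), pos 1: o→r (+3), pos 2: c→d (+1), pos 3: a→d (+3) — repeating every 2. A repeating key of period 2 is used — shifts +1, +3 over and over.
Reversing it on ihbuu: i−1=h, h−3=e, b−1=a, u−3=r, u−1=t.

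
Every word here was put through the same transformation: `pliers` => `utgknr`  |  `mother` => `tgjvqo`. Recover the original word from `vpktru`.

sprint

The output letters match the input read backwards, each shifted +2: pliers reversed is sreilp. Two steps: reverse the string, then apply a Caesar shift of +2.
Decoding vpktru: shift back: v−2=t, p−2=n, k−2=i, t−2=r, r−2=p, u−2=s → tnirps; then reverse → sprint.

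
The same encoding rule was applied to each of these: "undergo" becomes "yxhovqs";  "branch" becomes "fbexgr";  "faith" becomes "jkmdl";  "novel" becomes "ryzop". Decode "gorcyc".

census

Shifts by position in undergo: pos 0: u→y (+4), pos 1: n→x (+10), pos 2: d→h (+4), pos 3: e→o (+10) — repeating every 2. A repeating key of period 2 is used — shifts +4, +10 over and over.
Undoing it on gorcyc: g−4=c, o−10=e, r−4=n, c−10=s, y−4=u, c−10=s.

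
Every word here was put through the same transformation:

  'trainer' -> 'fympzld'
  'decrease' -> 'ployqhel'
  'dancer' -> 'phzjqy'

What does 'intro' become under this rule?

Shifts by position in trainer: pos 0: t→f (+12), pos 1: r→y (+7), pos 2: a→m (+12), pos 3: i→p (+7) — repeating every 2. The shifts repeat in a cycle of length 2: positions 0,1,… shift by +12, +7, then the pattern repeats.
Applying it to intro: i+12=u, n+7=u, t+12=f, r+7=y, o+12=a.

uufya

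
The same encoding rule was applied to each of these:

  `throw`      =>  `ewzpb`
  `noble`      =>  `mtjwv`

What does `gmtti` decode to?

alley

The output letters match the input read backwards, each shifted +8: throw reversed is worht. The word is reversed, then every letter is shifted forward by 8.
Reversing it on gmtti: shift back: g−8=y, m−8=e, t−8=l, t−8=l, i−8=a → yella; then reverse → alley.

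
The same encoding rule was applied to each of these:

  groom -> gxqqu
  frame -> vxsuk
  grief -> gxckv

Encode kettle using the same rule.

g(6)→g(6) and r(17)→x(23) fit y≡11x+18 (mod 26); the inverse of 11 mod 26 is 19. Treating letters as 0–25, the rule is x ↦ 11x + 18 (mod 26).
For kettle: k(10)→11·10+18≡24=y; e(4)→11·4+18≡10=k; t(19)→11·19+18≡19=t; t(19)→11·19+18≡19=t; l(11)→11·11+18≡9=j; e(4)→11·4+18≡10=k (all mod 26).

ykttjk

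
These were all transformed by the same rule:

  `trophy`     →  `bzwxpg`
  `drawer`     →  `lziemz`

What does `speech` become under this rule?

axmmkp

Compare letters: t→b is +8, r→z is +8, o→w is +8 — a constant shift. It's a constant shift of +8 (ROT8).
On speech: s+8=a, p+8=x, e+8=m, e+8=m, c+8=k, h+8=p.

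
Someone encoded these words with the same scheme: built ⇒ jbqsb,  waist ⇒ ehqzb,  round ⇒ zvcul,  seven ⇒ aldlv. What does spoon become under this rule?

Shifts by position in built: pos 0: b→j (+8), pos 1: u→b (+7), pos 2: i→q (+8), pos 3: l→s (+7) — repeating every 2. The shifts repeat in a cycle of length 2: positions 0,1,… shift by +8, +7, then the pattern repeats.
For spoon: s+8=a, p+7=w, o+8=w, o+7=v, n+8=v.

awwvv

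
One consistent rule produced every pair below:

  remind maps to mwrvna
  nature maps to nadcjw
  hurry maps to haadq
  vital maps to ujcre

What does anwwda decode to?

The word is reversed, then every letter is shifted forward by 9.
Reversing it on anwwda: shift back: a−9=r, n−9=e, w−9=n, w−9=n, d−9=u, a−9=r → rennur; then reverse → runner.

runner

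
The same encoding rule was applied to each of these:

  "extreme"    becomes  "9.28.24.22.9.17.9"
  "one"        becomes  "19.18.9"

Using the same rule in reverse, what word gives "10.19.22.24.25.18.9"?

e is letter #5 and maps to 9: an offset of 4. The number is (letter's place in the alphabet, a=1) + 4.
Undoing it on 10.19.22.24.25.18.9: 10→(10−4)÷1=6=f, 19→(19−4)÷1=15=o, 22→(22−4)÷1=18=r, 24→(24−4)÷1=20=t, 25→(25−4)÷1=21=u, 18→(18−4)÷1=14=n, 9→(9−4)÷1=5=e.

fortune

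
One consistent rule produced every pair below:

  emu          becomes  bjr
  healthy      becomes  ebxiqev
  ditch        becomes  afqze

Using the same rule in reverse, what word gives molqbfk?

Compare letters: e→b is +23, m→j is +23, u→r is +23 — a constant shift. Each letter is shifted forward by 23 in the alphabet (a Caesar shift of +23).
Undoing it on molqbfk: m−23=p, o−23=r, l−23=o, q−23=t, b−23=e, f−23=i, k−23=n.

protein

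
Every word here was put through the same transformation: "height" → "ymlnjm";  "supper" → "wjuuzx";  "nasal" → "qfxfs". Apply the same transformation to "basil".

The word is reversed, then every letter is shifted forward by 5.
On basil: reverse → lisab; then shift: l+5=q, i+5=n, s+5=x, a+5=f, b+5=g.

qnxfg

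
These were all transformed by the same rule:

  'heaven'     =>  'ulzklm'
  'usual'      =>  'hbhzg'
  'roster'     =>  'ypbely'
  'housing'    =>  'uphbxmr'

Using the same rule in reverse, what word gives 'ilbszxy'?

despair

h(7)→u(20) and e(4)→l(11) fit y≡3x+25 (mod 26); the inverse of 3 mod 26 is 9. This is an affine cipher: with a=0,…,z=25, each position x becomes (3x+25) mod 26.
Decoding ilbszxy: i(8)→9·(8−25)≡3=d; l(11)→9·(11−25)≡4=e; b(1)→9·(1−25)≡18=s; s(18)→9·(18−25)≡15=p; z(25)→9·(25−25)≡0=a; x(23)→9·(23−25)≡8=i; y(24)→9·(24−25)≡17=r (all mod 26).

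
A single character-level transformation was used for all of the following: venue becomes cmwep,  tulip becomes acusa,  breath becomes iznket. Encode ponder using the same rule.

wwwnpd

The shift increases by 1 at each position, starting from +7: 7, 8, 9, ….
For ponder: p+7=w, o+8=w, n+9=w, d+10=n, e+11=p, r+12=d.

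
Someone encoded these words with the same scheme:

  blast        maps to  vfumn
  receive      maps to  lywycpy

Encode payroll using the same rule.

Every letter moves 20 places later in the alphabet, wrapping around z→a.
Applying it to payroll: p+20=j, a+20=u, y+20=s, r+20=l, o+20=i, l+20=f, l+20=f.

jusliff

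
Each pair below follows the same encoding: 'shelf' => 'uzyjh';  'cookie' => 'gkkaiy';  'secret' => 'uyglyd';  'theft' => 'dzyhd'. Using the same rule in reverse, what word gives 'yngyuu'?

excess

s(18)→u(20) and h(7)→z(25) fit y≡9x+14 (mod 26); the inverse of 9 mod 26 is 3. Each letter's alphabet position (a=0..z=25) is mapped through 9·x+14 mod 26 — an affine cipher.
Undoing it on yngyuu: y(24)→3·(24−14)≡4=e; n(13)→3·(13−14)≡23=x; g(6)→3·(6−14)≡2=c; y(24)→3·(24−14)≡4=e; u(20)→3·(20−14)≡18=s; u(20)→3·(20−14)≡18=s (all mod 26).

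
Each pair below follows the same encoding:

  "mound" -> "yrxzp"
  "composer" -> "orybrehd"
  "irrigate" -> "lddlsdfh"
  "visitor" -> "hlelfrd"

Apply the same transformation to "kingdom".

wlzspry

The shift depends on letter class: consonant m→y is +12, but vowel o→r is +3. Two shifts are in play — +3 for a/e/i/o/u, +12 for every other letter.
Applying it to kingdom: k(cons)+12=w, i(vowel)+3=l, n(cons)+12=z, g(cons)+12=s, d(cons)+12=p, o(vowel)+3=r, m(cons)+12=y.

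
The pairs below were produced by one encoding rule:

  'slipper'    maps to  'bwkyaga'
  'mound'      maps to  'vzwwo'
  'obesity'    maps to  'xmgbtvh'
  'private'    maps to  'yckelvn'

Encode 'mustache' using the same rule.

vfucleqp

The shifts repeat in a cycle of length 3: positions 0,1,… shift by +9, +11, +2, then the pattern repeats.
For mustache: m+9=v, u+11=f, s+2=u, t+9=c, a+11=l, c+2=e, h+9=q, e+11=p.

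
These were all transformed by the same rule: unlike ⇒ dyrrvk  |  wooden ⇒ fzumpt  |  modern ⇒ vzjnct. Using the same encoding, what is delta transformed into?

Shifts by position in unlike: pos 0: u→d (+9), pos 1: n→y (+11), pos 2: l→r (+6), pos 3: i→r (+9), pos 4: k→v (+11), pos 5: e→k (+6) — repeating every 3. It's a Vigenère-style cipher with numeric key [9,11,6]: position i shifts by key[i mod 3].
For delta: d+9=m, e+11=p, l+6=r, t+9=c, a+11=l.

mprcl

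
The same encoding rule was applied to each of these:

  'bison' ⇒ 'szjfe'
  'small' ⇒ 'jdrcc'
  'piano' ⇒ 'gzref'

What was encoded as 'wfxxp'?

Compare letters: b→s is +17, i→z is +17, s→j is +17 — a constant shift. It's a constant shift of +17 (ROT17).
Undoing it on wfxxp: w−17=f, f−17=o, x−17=g, x−17=g, p−17=y.

foggy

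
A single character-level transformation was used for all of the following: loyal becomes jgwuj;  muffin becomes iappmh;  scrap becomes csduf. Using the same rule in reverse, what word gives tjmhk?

This is an affine cipher: with a=0,…,z=25, each position x becomes (25x+20) mod 26.
Decoding tjmhk: t(19)→25·(19−20)≡1=b; j(9)→25·(9−20)≡11=l; m(12)→25·(12−20)≡8=i; h(7)→25·(7−20)≡13=n; k(10)→25·(10−20)≡10=k (all mod 26).

blink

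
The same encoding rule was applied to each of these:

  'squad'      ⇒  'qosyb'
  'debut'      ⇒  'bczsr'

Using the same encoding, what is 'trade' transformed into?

rpybc

Compare letters: s→q is +24, q→o is +24, u→s is +24 — a constant shift. Each letter is shifted forward by 24 in the alphabet (a Caesar shift of +24).
Applying it to trade: t+24=r, r+24=p, a+24=y, d+24=b, e+24=c.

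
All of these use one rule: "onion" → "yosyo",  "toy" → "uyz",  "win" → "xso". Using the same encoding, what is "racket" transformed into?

The shift depends on letter class: consonant n→o is +1, but vowel o→y is +10. The rule splits by letter class: vowels +10, consonants +1.
For racket: r(cons)+1=s, a(vowel)+10=k, c(cons)+1=d, k(cons)+1=l, e(vowel)+10=o, t(cons)+1=u.

skdlou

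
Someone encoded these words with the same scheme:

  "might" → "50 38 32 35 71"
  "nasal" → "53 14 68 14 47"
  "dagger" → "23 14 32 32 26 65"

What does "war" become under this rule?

m(#13)→50 and i(#9)→38: differences scale by 3, so n = 3·pos + 11. With a=1..z=26, the number is 3·pos + 11.
Applying it to war: w=23→80, a=1→14, r=18→65.

80 14 65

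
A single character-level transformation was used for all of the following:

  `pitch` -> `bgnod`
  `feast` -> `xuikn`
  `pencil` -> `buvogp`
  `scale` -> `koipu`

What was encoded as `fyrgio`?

p(15)→b(1) and i(8)→g(6) fit y≡3x+8 (mod 26); the inverse of 3 mod 26 is 9. Treating letters as 0–25, the rule is x ↦ 3x + 8 (mod 26).
Reversing it on fyrgio: f(5)→9·(5−8)≡25=z; y(24)→9·(24−8)≡14=o; r(17)→9·(17−8)≡3=d; g(6)→9·(6−8)≡8=i; i(8)→9·(8−8)≡0=a; o(14)→9·(14−8)≡2=c (all mod 26).

zodiac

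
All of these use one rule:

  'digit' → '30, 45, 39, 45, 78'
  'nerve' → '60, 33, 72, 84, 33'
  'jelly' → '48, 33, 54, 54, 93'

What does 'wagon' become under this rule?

d(#4)→30 and i(#9)→45: differences scale by 3, so n = 3·pos + 18. Each letter becomes 3×(its alphabet position, a=1..z=26) + 18.
On wagon: w=23→87, a=1→21, g=7→39, o=15→63, n=14→60.

87, 21, 39, 63, 60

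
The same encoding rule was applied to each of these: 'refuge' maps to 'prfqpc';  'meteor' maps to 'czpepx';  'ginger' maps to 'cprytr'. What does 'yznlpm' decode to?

The output letters match the input read backwards, each shifted +11: refuge reversed is egufer. The word is reversed, then every letter is shifted forward by 11.
Reversing it on yznlpm: shift back: y−11=n, z−11=o, n−11=c, l−11=a, p−11=e, m−11=b → nocaeb; then reverse → beacon.

beacon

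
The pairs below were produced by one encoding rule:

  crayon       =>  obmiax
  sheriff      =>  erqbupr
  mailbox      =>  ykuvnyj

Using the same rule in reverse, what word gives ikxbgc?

Shifts by position in crayon: pos 0: c→o (+12), pos 1: r→b (+10), pos 2: a→m (+12), pos 3: y→i (+10) — repeating every 2. The shifts repeat in a cycle of length 2: positions 0,1,… shift by +12, +10, then the pattern repeats.
Decoding ikxbgc: i−12=w, k−10=a, x−12=l, b−10=r, g−12=u, c−10=s.

walrus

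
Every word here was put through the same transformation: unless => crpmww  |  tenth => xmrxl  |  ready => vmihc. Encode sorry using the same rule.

wwvvc

The shift depends on letter class: consonant n→r is +4, but vowel u→c is +8. Two shifts are in play — +8 for a/e/i/o/u, +4 for every other letter.
On sorry: s(cons)+4=w, o(vowel)+8=w, r(cons)+4=v, r(cons)+4=v, y(cons)+4=c.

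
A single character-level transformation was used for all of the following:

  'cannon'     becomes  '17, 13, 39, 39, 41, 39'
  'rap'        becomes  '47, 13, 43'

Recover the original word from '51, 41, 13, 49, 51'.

c(#3)→17 and a(#1)→13: differences scale by 2, so n = 2·pos + 11. Each letter becomes 2×(its alphabet position, a=1..z=26) + 11.
Decoding 51, 41, 13, 49, 51: 51→(51−11)÷2=20=t, 41→(41−11)÷2=15=o, 13→(13−11)÷2=1=a, 49→(49−11)÷2=19=s, 51→(51−11)÷2=20=t.

toast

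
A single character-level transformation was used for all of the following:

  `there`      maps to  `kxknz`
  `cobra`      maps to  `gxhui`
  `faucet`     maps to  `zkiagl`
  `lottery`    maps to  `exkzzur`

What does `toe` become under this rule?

kuz

Read the word backwards and shift each letter +6.
On toe: reverse → eot; then shift: e+6=k, o+6=u, t+6=z.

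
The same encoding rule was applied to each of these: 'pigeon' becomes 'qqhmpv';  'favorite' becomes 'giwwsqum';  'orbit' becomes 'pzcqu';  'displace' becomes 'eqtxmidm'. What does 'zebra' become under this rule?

A repeating key of period 2 is used — shifts +1, +8 over and over.
For zebra: z+1=a, e+8=m, b+1=c, r+8=z, a+1=b.

amczb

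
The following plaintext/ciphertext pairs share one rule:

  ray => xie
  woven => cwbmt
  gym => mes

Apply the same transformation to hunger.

The shift depends on letter class: consonant r→x is +6, but vowel a→i is +8. The rule splits by letter class: vowels +8, consonants +6.
For hunger: h(cons)+6=n, u(vowel)+8=c, n(cons)+6=t, g(cons)+6=m, e(vowel)+8=m, r(cons)+6=x.

nctmmx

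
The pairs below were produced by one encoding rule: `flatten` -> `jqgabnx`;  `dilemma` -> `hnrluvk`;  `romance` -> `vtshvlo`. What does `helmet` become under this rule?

ljrtmc

In flatten: f→j is +4, l→q is +5, a→g is +6, t→a is +7 — the shift increases by 1 each position. Each letter shifts forward by (position + 4), i.e. 4, 5, 6, … — the shift grows by one for each successive letter.
Applying it to helmet: h+4=l, e+5=j, l+6=r, m+7=t, e+8=m, t+9=c.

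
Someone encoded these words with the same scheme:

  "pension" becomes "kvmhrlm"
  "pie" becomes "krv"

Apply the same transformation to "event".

Each pair mirrors across the alphabet (p↔k, e↔v, n↔m): positions sum to 25. Letters are reflected about the middle of the alphabet (position → 25−position): Atbash.
On event: e↔v, v↔e, e↔v, n↔m, t↔g.

vevmg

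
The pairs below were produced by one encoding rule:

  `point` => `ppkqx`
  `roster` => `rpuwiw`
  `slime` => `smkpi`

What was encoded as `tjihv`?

The shift increases by 1 at each position, starting from +0: 0, 1, 2, ….
Reversing it on tjihv: t−0=t, j−1=i, i−2=g, h−3=e, v−4=r.

tiger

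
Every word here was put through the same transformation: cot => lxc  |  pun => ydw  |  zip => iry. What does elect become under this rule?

nunlc

Compare letters: c→l is +9, o→x is +9, t→c is +9 — a constant shift. It's a constant shift of +9 (ROT9).
On elect: e+9=n, l+9=u, e+9=n, c+9=l, t+9=c.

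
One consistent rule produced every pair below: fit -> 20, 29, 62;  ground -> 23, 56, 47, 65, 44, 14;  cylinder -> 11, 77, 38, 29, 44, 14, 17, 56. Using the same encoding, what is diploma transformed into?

14, 29, 50, 38, 47, 41, 5

f(#6)→20 and i(#9)→29: differences scale by 3, so n = 3·pos + 2. Each letter becomes 3×(its alphabet position, a=1..z=26) + 2.
On diploma: d=4→14, i=9→29, p=16→50, l=12→38, o=15→47, m=13→41, a=1→5.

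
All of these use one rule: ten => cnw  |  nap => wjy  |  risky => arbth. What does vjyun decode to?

This is a Caesar cipher with shift 9.
Reversing it on vjyun: v−9=m, j−9=a, y−9=p, u−9=l, n−9=e.

maple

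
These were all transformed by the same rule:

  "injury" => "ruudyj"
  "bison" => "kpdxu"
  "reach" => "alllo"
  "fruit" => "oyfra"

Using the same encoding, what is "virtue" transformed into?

epccbp

It's a Vigenère-style cipher with numeric key [9,7,11]: position i shifts by key[i mod 3].
For virtue: v+9=e, i+7=p, r+11=c, t+9=c, u+7=b, e+11=p.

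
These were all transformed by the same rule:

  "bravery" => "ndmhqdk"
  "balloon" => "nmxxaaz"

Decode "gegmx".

usual

Compare letters: b→n is +12, r→d is +12, a→m is +12 — a constant shift. This is a Caesar cipher with shift 12.
Reversing it on gegmx: g−12=u, e−12=s, g−12=u, m−12=a, x−12=l.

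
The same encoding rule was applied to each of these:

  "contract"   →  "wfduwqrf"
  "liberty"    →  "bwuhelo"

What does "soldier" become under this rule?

The word is reversed, then every letter is shifted forward by 3.
On soldier: reverse → reidlos; then shift: r+3=u, e+3=h, i+3=l, d+3=g, l+3=o, o+3=r, s+3=v.

uhlgorv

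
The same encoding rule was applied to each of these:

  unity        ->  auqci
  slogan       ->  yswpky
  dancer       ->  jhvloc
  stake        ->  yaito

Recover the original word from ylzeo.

serve

The shift increases by 1 at each position, starting from +6: 6, 7, 8, ….
Reversing it on ylzeo: y−6=s, l−7=e, z−8=r, e−9=v, o−10=e.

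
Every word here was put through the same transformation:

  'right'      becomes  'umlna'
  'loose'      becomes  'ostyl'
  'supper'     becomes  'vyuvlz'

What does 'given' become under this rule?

jmaku

Each letter shifts forward by (position + 3), i.e. 3, 4, 5, … — the shift grows by one for each successive letter.
For given: g+3=j, i+4=m, v+5=a, e+6=k, n+7=u.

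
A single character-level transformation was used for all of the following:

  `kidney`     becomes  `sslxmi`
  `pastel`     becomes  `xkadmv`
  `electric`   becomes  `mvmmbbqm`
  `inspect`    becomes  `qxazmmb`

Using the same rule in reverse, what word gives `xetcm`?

pulse

Shifts by position in kidney: pos 0: k→s (+8), pos 1: i→s (+10), pos 2: d→l (+8), pos 3: n→x (+10) — repeating every 2. It's a Vigenère-style cipher with numeric key [8,10]: position i shifts by key[i mod 2].
Decoding xetcm: x−8=p, e−10=u, t−8=l, c−10=s, m−8=e.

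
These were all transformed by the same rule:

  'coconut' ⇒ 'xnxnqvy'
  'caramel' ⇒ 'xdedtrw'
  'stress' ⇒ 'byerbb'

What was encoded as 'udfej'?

dairy

c(2)→x(23) and o(14)→n(13) fit y≡23x+3 (mod 26); the inverse of 23 mod 26 is 17. Each letter's alphabet position (a=0..z=25) is mapped through 23·x+3 mod 26 — an affine cipher.
Undoing it on udfej: u(20)→17·(20−3)≡3=d; d(3)→17·(3−3)≡0=a; f(5)→17·(5−3)≡8=i; e(4)→17·(4−3)≡17=r; j(9)→17·(9−3)≡24=y (all mod 26).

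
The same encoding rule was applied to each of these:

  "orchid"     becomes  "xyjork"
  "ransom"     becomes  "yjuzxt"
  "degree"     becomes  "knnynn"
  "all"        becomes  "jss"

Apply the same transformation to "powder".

The shift depends on letter class: consonant r→y is +7, but vowel o→x is +9. Two shifts are in play — +9 for a/e/i/o/u, +7 for every other letter.
For powder: p(cons)+7=w, o(vowel)+9=x, w(cons)+7=d, d(cons)+7=k, e(vowel)+9=n, r(cons)+7=y.

wxdkny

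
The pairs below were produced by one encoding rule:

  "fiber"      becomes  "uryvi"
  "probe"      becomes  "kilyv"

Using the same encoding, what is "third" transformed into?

gsriw

Each letter is replaced by its mirror in the alphabet: a↔z, b↔y, c↔x, and so on (the Atbash cipher).
For third: t↔g, h↔s, i↔r, r↔i, d↔w.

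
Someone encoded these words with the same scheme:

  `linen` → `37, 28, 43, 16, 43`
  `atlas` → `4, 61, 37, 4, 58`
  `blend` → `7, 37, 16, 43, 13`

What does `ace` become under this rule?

l(#12)→37 and i(#9)→28: differences scale by 3, so n = 3·pos + 1. With a=1..z=26, the number is 3·pos + 1.
On ace: a=1→4, c=3→10, e=5→16.

4, 10, 16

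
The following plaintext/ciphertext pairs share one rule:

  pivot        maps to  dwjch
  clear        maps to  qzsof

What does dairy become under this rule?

rowfm

Compare letters: p→d is +14, i→w is +14, v→j is +14 — a constant shift. This is a Caesar cipher with shift 14.
On dairy: d+14=r, a+14=o, i+14=w, r+14=f, y+14=m.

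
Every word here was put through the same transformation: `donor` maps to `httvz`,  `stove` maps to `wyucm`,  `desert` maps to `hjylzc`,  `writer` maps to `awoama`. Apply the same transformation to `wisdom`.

Each letter shifts forward by (position + 4), i.e. 4, 5, 6, … — the shift grows by one for each successive letter.
On wisdom: w+4=a, i+5=n, s+6=y, d+7=k, o+8=w, m+9=v.

anykwv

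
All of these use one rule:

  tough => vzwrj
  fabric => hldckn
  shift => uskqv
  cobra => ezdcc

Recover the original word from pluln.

Shifts by position in tough: pos 0: t→v (+2), pos 1: o→z (+11), pos 2: u→w (+2), pos 3: g→r (+11) — repeating every 2. A repeating key of period 2 is used — shifts +2, +11 over and over.
Decoding pluln: p−2=n, l−11=a, u−2=s, l−11=a, n−2=l.

nasal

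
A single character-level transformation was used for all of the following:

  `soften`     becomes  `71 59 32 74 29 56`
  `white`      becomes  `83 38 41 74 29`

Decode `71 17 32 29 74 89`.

safety

s(#19)→71 and o(#15)→59: differences scale by 3, so n = 3·pos + 14. The formula is n = 3×(alphabet index, a=1) + 14.
Decoding 71 17 32 29 74 89: 71→(71−14)÷3=19=s, 17→(17−14)÷3=1=a, 32→(32−14)÷3=6=f, 29→(29−14)÷3=5=e, 74→(74−14)÷3=20=t, 89→(89−14)÷3=25=y.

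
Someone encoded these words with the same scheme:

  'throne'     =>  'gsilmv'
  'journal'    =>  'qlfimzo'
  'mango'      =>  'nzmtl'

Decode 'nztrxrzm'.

magician

Letters are reflected about the middle of the alphabet (position → 25−position): Atbash.
Decoding nztrxrzm: n↔m, z↔a, t↔g, r↔i, x↔c, r↔i, z↔a, m↔n.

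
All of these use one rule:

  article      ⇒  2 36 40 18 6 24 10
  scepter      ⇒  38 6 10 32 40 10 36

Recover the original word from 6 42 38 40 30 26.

custom

a(#1)→2 and r(#18)→36: differences scale by 2, so n = 2·pos + 0. Each letter becomes 2×(its alphabet position, a=1..z=26).
Undoing it on 6 42 38 40 30 26: 6→(6−0)÷2=3=c, 42→(42−0)÷2=21=u, 38→(38−0)÷2=19=s, 40→(40−0)÷2=20=t, 30→(30−0)÷2=15=o, 26→(26−0)÷2=13=m.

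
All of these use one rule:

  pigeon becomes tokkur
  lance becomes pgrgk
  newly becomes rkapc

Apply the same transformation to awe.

gak

The shift depends on letter class: consonant p→t is +4, but vowel i→o is +6. The rule splits by letter class: vowels +6, consonants +4.
For awe: a(vowel)+6=g, w(cons)+4=a, e(vowel)+6=k.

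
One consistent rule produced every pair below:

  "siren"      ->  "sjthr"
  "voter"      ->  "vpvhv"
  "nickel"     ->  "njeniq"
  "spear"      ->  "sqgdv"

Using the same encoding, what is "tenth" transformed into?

tfpwl

In siren: s→s is +0, i→j is +1, r→t is +2, e→h is +3 — the shift increases by 1 each position. Each letter shifts forward by its position index (0, 1, 2, …) — the shift grows by one for each successive letter.
For tenth: t+0=t, e+1=f, n+2=p, t+3=w, h+4=l.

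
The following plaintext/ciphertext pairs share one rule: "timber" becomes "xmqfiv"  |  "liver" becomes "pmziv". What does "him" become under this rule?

lmq

Compare letters: t→x is +4, i→m is +4, m→q is +4 — a constant shift. Every letter moves 4 places later in the alphabet, wrapping around z→a.
For him: h+4=l, i+4=m, m+4=q.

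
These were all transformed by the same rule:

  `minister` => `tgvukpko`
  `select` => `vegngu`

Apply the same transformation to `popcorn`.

The output letters match the input read backwards, each shifted +2: minister reversed is retsinim. The word is reversed, then every letter is shifted forward by 2.
For popcorn: reverse → nrocpop; then shift: n+2=p, r+2=t, o+2=q, c+2=e, p+2=r, o+2=q, p+2=r.

ptqerqr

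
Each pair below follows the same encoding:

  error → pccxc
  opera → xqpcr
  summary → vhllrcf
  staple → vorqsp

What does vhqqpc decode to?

e(4)→p(15) and r(17)→c(2) fit y≡19x+17 (mod 26); the inverse of 19 mod 26 is 11. This is an affine cipher: with a=0,…,z=25, each position x becomes (19x+17) mod 26.
Reversing it on vhqqpc: v(21)→11·(21−17)≡18=s; h(7)→11·(7−17)≡20=u; q(16)→11·(16−17)≡15=p; q(16)→11·(16−17)≡15=p; p(15)→11·(15−17)≡4=e; c(2)→11·(2−17)≡17=r (all mod 26).

supper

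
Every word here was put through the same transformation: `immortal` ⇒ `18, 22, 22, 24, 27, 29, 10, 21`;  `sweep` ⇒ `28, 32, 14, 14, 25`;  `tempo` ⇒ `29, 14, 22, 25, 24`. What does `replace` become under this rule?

The number is (letter's place in the alphabet, a=1) + 9.
For replace: r=18→27, e=5→14, p=16→25, l=12→21, a=1→10, c=3→12, e=5→14.

27, 14, 25, 21, 10, 12, 14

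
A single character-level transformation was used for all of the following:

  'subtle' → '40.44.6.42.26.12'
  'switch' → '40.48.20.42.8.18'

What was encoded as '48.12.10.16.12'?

With a=1..z=26, the number is 2·pos + 2.
Reversing it on 48.12.10.16.12: 48→(48−2)÷2=23=w, 12→(12−2)÷2=5=e, 10→(10−2)÷2=4=d, 16→(16−2)÷2=7=g, 12→(12−2)÷2=5=e.

wedge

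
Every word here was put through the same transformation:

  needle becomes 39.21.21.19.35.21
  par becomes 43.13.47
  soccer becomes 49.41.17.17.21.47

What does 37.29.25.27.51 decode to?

n(#14)→39 and e(#5)→21: differences scale by 2, so n = 2·pos + 11. Each letter becomes 2×(its alphabet position, a=1..z=26) + 11.
Reversing it on 37.29.25.27.51: 37→(37−11)÷2=13=m, 29→(29−11)÷2=9=i, 25→(25−11)÷2=7=g, 27→(27−11)÷2=8=h, 51→(51−11)÷2=20=t.

might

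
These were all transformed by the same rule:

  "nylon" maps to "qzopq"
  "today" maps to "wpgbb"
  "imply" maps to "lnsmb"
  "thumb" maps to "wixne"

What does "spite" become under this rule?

It's a Vigenère-style cipher with numeric key [3,1]: position i shifts by key[i mod 2].
On spite: s+3=v, p+1=q, i+3=l, t+1=u, e+3=h.

vqluh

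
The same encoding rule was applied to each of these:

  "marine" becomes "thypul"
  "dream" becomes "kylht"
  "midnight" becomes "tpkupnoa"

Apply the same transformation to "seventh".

zlcluao

Compare letters: m→t is +7, a→h is +7, r→y is +7 — a constant shift. This is a Caesar cipher with shift 7.
Applying it to seventh: s+7=z, e+7=l, v+7=c, e+7=l, n+7=u, t+7=a, h+7=o.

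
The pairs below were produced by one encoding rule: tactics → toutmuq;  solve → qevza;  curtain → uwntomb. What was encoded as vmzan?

liver

t(19)→t(19) and a(0)→o(14) fit y≡3x+14 (mod 26); the inverse of 3 mod 26 is 9. This is an affine cipher: with a=0,…,z=25, each position x becomes (3x+14) mod 26.
Decoding vmzan: v(21)→9·(21−14)≡11=l; m(12)→9·(12−14)≡8=i; z(25)→9·(25−14)≡21=v; a(0)→9·(0−14)≡4=e; n(13)→9·(13−14)≡17=r (all mod 26).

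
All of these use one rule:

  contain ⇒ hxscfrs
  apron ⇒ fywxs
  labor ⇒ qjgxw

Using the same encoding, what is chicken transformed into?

hqnlpns

It's a Vigenère-style cipher with numeric key [5,9]: position i shifts by key[i mod 2].
Applying it to chicken: c+5=h, h+9=q, i+5=n, c+9=l, k+5=p, e+9=n, n+5=s.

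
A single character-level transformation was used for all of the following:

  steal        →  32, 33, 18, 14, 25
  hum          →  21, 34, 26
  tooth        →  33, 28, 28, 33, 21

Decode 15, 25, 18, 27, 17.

blend

s is letter #19 and maps to 32: an offset of 13. Letters become their 1-based position plus 13 (so a→14, b→15, …).
Undoing it on 15, 25, 18, 27, 17: 15→(15−13)÷1=2=b, 25→(25−13)÷1=12=l, 18→(18−13)÷1=5=e, 27→(27−13)÷1=14=n, 17→(17−13)÷1=4=d.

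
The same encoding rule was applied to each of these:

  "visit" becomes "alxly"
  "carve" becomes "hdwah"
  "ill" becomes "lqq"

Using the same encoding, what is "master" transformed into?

The shift depends on letter class: consonant v→a is +5, but vowel i→l is +3. Vowels shift forward by 3 and consonants shift forward by 5.
Applying it to master: m(cons)+5=r, a(vowel)+3=d, s(cons)+5=x, t(cons)+5=y, e(vowel)+3=h, r(cons)+5=w.

rdxyhw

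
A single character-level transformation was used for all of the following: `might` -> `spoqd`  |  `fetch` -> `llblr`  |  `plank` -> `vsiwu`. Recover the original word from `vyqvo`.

The shift increases by 1 at each position, starting from +6: 6, 7, 8, ….
Reversing it on vyqvo: v−6=p, y−7=r, q−8=i, v−9=m, o−10=e.

prime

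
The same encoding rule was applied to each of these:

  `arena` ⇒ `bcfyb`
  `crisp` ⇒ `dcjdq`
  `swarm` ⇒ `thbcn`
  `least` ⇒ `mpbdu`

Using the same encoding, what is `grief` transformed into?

The shifts repeat in a cycle of length 2: positions 0,1,… shift by +1, +11, then the pattern repeats.
On grief: g+1=h, r+11=c, i+1=j, e+11=p, f+1=g.

hcjpg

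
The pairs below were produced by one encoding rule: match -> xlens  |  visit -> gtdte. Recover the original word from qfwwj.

fully

This is a Caesar cipher with shift 11.
Decoding qfwwj: q−11=f, f−11=u, w−11=l, w−11=l, j−11=y.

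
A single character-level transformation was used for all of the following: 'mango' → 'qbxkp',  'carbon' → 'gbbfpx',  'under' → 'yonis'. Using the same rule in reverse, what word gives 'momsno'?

income

Shifts by position in mango: pos 0: m→q (+4), pos 1: a→b (+1), pos 2: n→x (+10), pos 3: g→k (+4), pos 4: o→p (+1) — repeating every 3. It's a Vigenère-style cipher with numeric key [4,1,10]: position i shifts by key[i mod 3].
Undoing it on momsno: m−4=i, o−1=n, m−10=c, s−4=o, n−1=m, o−10=e.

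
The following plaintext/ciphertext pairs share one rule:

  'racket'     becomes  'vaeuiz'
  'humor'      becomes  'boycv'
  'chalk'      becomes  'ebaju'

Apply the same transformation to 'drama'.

r(17)→v(21) and a(0)→a(0) fit y≡15x+0 (mod 26); the inverse of 15 mod 26 is 7. This is an affine cipher: with a=0,…,z=25, each position x becomes (15x+0) mod 26.
For drama: d(3)→15·3+0≡19=t; r(17)→15·17+0≡21=v; a(0)→15·0+0≡0=a; m(12)→15·12+0≡24=y; a(0)→15·0+0≡0=a (all mod 26).

tvaya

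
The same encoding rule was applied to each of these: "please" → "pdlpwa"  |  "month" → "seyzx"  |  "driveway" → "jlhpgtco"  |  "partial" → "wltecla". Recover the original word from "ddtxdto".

The output letters match the input read backwards, each shifted +11: please reversed is esaelp. Read the word backwards and shift each letter +11.
Undoing it on ddtxdto: shift back: d−11=s, d−11=s, t−11=i, x−11=m, d−11=s, t−11=i, o−11=d → ssimsid; then reverse → dismiss.

dismiss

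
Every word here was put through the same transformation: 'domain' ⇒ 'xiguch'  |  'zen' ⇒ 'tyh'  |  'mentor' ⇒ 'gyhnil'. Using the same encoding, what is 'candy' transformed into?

Each letter is shifted forward by 20 in the alphabet (a Caesar shift of +20).
On candy: c+20=w, a+20=u, n+20=h, d+20=x, y+20=s.

wuhxs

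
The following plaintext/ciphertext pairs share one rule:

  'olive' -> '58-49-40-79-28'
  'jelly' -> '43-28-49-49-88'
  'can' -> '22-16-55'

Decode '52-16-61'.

o(#15)→58 and l(#12)→49: differences scale by 3, so n = 3·pos + 13. With a=1..z=26, the number is 3·pos + 13.
Reversing it on 52-16-61: 52→(52−13)÷3=13=m, 16→(16−13)÷3=1=a, 61→(61−13)÷3=16=p.

map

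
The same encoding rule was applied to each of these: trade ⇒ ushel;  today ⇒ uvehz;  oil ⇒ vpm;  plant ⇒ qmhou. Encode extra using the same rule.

lyush

The shift depends on letter class: consonant t→u is +1, but vowel a→h is +7. The rule splits by letter class: vowels +7, consonants +1.
On extra: e(vowel)+7=l, x(cons)+1=y, t(cons)+1=u, r(cons)+1=s, a(vowel)+7=h.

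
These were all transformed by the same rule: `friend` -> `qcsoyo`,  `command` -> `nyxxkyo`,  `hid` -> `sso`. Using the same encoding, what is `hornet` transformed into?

sycyoe

The shift depends on letter class: consonant f→q is +11, but vowel i→s is +10. The rule splits by letter class: vowels +10, consonants +11.
Applying it to hornet: h(cons)+11=s, o(vowel)+10=y, r(cons)+11=c, n(cons)+11=y, e(vowel)+10=o, t(cons)+11=e.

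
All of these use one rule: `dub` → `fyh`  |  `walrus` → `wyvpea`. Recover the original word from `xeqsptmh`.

Read the word backwards and shift each letter +4.
Reversing it on xeqsptmh: shift back: x−4=t, e−4=a, q−4=m, s−4=o, p−4=l, t−4=p, m−4=i, h−4=d → tamolpid; then reverse → diplomat.

diplomat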